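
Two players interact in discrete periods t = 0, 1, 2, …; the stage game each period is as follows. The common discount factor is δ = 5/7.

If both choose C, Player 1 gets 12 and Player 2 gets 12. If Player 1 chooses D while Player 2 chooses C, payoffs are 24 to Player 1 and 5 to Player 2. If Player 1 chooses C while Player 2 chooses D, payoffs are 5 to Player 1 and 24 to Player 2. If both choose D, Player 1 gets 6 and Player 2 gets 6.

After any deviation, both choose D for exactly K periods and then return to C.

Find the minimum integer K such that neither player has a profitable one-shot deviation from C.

5

Need Σ_{k=1}^{K} δ^k ≥ (24−12)/(12−6) = 2.0000 at δ = 5/7.
At K = 4 the sum is 1.8492 < 2.0000; at K = 5 it is 2.0352 ≥ 2.0000.
So the minimum punishment length is K = 5.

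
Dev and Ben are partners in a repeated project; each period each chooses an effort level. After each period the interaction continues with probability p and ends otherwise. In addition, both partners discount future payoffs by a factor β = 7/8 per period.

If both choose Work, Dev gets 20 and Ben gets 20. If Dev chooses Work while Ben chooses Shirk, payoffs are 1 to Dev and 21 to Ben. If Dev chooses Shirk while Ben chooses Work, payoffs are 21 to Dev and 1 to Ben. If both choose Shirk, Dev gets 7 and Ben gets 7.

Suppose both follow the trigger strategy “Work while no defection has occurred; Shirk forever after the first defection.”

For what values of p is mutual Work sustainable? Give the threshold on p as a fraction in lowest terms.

4/49

Expected continuation weight on next period's payoff is β·p = 7/8·p, which plays the role of the discount factor.
Cooperation requires 7/8·p ≥ (21−20)/(21−7) = 1/14, hence p ≥ 4/49.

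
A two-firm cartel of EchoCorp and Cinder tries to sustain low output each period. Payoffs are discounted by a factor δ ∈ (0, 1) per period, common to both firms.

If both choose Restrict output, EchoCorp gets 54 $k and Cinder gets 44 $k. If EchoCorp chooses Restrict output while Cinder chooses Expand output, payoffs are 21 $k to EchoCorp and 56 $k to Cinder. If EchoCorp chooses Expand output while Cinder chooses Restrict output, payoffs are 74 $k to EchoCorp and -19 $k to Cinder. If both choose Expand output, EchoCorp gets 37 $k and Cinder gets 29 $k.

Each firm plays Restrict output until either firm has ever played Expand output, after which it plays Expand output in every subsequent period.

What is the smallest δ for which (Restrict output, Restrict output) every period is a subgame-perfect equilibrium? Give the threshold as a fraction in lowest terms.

EchoCorp: cooperation gives 54 each period; deviation gives 74 once then 37 forever.
  54/(1−δ) ≥ 74 + 37δ/(1−δ) ⇒ δ ≥ 20/37.
Cinder: cooperation gives 44 each period; deviation gives 56 once then 29 forever.
  δ ≥ 12/27 = 4/9.
Both must hold, so the binding constraint is EchoCorp's: δ ≥ 20/37.

20/37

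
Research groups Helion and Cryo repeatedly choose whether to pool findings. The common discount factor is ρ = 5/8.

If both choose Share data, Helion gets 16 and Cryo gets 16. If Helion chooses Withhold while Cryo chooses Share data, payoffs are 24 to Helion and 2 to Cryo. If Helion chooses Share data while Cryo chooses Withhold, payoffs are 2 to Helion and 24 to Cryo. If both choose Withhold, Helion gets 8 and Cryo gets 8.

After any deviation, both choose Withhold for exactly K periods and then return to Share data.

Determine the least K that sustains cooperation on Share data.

2

Need Σ_{k=1}^{K} ρ^k ≥ (24−16)/(16−8) = 1.0000 at ρ = 5/8.
At K = 1 the sum is 0.6250 < 1.0000; at K = 2 it is 1.0156 ≥ 1.0000.
So the minimum punishment length is K = 2.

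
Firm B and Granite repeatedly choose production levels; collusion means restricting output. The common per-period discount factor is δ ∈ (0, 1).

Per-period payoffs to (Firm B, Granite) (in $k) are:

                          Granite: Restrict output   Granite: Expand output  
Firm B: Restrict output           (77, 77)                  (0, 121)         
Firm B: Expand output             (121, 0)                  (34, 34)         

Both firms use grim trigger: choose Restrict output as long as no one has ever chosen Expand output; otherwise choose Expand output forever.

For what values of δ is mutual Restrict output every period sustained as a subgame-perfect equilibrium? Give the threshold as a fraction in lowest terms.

One-period gain from deviating is 121 − 77 = 44. The loss is 77 − 34 = 43 in every subsequent period, with present value 43·δ/(1−δ).
Deviation is unprofitable when 43·δ/(1−δ) ≥ 44, i.e. δ/(1−δ) ≥ 44/43.
Equivalently δ ≥ 44/(44+43) = 44/87.

44/87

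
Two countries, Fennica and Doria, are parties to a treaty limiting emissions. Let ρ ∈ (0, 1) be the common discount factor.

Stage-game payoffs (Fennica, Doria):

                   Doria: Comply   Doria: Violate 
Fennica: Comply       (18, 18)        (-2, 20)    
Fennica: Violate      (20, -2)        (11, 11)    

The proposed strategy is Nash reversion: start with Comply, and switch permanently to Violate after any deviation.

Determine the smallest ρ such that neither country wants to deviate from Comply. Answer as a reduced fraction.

One-period gain from deviating is 20 − 18 = 2. The loss is 18 − 11 = 7 in every subsequent period, with present value 7·ρ/(1−ρ).
Deviation is unprofitable when 7·ρ/(1−ρ) ≥ 2, i.e. ρ/(1−ρ) ≥ 2/7.
Equivalently ρ ≥ 2/(2+7) = 2/9.

2/9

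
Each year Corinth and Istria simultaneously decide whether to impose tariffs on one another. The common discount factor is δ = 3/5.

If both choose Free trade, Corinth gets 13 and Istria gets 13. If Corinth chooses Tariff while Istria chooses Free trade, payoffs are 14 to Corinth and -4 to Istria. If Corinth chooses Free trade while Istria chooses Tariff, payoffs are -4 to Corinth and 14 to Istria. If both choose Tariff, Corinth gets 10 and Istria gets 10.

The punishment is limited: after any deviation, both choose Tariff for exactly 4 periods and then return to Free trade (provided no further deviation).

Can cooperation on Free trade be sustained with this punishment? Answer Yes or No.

Yes

A one-shot deviation gives 14 now, then 10 for 4 periods, then back to 13.
Gain from deviating: (14−13) today; loss: (13−10) in each of the next 4 periods.
No-deviation condition: (13−10)(δ+…+δ^4) ≥ 14−13, i.e. δ+…+δ^4 ≥ 1/3.
At δ = 3/5: δ+…+δ^4 = 1.3056 ≥ 0.3333.
So cooperation is sustainable.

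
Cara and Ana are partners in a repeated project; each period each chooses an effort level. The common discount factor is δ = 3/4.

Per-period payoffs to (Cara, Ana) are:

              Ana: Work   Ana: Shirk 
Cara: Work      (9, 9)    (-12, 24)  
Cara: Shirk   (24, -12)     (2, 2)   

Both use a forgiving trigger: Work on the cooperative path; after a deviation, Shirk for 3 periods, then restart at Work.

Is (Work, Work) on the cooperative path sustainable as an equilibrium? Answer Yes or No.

Comparing payoff streams over the 4 periods until play realigns: cooperate → 9(1+δ+…+δ^3); deviate → 24 + 2(δ+…+δ^3).
Cooperation is sustained iff (9−2)(δ+…+δ^3) ≥ 24−9.
δ+…+δ^3 = 3/4·(1−(3/4)^3)/(1−3/4) = 1.7344, and (24−9)/(9−2) = 2.1429.
1.7344 < 2.1429, so cooperation is not sustainable.

No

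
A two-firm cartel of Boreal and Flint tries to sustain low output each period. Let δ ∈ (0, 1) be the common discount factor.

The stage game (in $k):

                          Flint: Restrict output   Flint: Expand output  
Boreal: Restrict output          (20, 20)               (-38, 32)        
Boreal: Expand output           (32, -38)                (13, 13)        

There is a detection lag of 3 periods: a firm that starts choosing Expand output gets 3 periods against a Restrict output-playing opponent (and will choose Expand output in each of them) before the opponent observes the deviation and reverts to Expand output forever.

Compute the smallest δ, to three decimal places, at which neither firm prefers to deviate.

0.858

The best deviation is to choose Expand output for all 3 undetected periods, earning 32 each, then 13 forever once detected.
Deviation value: 32(1−δ^3)/(1−δ) + 13δ^3/(1−δ); cooperation value: 20/(1−δ).
IC: 20 ≥ 32(1−δ^3) + 13δ^3 = 32 − 19δ^3.
So δ^3 ≥ 12/19, giving δ ≥ (12/19)^(1/3) ≈ 0.858.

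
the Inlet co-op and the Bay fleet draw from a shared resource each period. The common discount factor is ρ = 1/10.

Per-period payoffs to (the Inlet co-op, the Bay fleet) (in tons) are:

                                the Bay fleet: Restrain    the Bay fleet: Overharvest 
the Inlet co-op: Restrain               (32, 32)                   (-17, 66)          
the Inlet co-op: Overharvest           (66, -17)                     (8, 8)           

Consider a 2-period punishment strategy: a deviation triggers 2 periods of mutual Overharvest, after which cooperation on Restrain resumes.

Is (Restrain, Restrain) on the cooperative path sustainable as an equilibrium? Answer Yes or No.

No

A one-shot deviation gives 66 now, then 8 for 2 periods, then back to 32.
Gain from deviating: (66−32) today; loss: (32−8) in each of the next 2 periods.
No-deviation condition: (32−8)(ρ+…+ρ^2) ≥ 66−32, i.e. ρ+…+ρ^2 ≥ 17/12.
At ρ = 1/10: ρ+…+ρ^2 = 0.1100 < 1.4167.
So cooperation is not sustainable.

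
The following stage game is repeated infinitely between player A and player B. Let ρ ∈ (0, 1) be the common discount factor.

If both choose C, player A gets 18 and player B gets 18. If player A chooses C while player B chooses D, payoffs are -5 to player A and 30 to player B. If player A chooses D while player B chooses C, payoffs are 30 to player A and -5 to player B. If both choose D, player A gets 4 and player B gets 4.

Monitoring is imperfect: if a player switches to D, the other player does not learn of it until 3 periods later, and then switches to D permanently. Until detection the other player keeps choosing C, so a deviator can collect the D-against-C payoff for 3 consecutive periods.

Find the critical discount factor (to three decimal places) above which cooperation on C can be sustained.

0.773

A deviator earns 30 for 3 periods, then 4 forever; cooperating earns 18 forever. Multiplying the IC by (1−ρ):
18 ≥ 30(1−ρ^3) + 4ρ^3, so 26·ρ^3 ≥ 12 and ρ^3 ≥ 6/13.
ρ ≥ (6/13)^(1/3) ≈ 0.773.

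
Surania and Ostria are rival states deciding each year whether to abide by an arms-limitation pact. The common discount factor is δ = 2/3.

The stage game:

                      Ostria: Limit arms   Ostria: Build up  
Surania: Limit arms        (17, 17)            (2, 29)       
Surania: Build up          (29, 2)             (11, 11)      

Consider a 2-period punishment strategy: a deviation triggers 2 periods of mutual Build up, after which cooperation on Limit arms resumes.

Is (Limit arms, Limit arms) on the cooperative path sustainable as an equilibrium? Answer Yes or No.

No

A one-shot deviation gives 29 now, then 11 for 2 periods, then back to 17.
Gain from deviating: (29−17) today; loss: (17−11) in each of the next 2 periods.
No-deviation condition: (17−11)(δ+…+δ^2) ≥ 29−17, i.e. δ+…+δ^2 ≥ 2.
At δ = 2/3: δ+…+δ^2 = 1.1111 < 2.0000.
So cooperation is not sustainable.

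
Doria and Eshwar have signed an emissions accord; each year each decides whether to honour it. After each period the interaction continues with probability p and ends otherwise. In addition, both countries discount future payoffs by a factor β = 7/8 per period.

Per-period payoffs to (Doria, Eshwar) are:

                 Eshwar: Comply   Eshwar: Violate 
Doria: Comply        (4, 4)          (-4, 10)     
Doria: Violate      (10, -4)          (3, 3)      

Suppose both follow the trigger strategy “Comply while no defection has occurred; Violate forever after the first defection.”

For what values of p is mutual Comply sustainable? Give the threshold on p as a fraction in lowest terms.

48/49

Expected continuation weight on next period's payoff is β·p = 7/8·p, which plays the role of the discount factor.
Cooperation requires 7/8·p ≥ (10−4)/(10−3) = 6/7, hence p ≥ 48/49.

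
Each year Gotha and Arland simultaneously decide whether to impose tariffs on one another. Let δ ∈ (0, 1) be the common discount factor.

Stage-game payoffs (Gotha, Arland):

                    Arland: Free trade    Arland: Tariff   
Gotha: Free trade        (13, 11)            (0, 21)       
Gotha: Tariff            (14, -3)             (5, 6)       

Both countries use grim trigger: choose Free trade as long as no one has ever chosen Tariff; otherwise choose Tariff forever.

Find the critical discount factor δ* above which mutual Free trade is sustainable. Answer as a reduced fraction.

For Gotha: deviation gain 14−13 = 1, per-period punishment loss 13−5 = 8. IC gives δ ≥ 1/9.
For Arland: gain 10, loss 5 per period, so δ ≥ 10/15 = 2/3.
The tighter constraint is Arland's, so cooperation needs δ ≥ 2/3.

2/3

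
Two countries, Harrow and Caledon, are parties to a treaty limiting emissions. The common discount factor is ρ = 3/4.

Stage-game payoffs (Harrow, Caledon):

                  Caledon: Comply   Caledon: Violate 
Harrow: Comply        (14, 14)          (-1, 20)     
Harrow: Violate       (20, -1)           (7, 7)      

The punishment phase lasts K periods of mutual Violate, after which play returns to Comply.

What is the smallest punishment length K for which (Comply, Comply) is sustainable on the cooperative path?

IC: ρ(1−ρ^K)/(1−ρ) ≥ (20−14)/(14−7) = 6/7.
With ρ = 3/4: need 1 − ρ^K ≥ 6/7·(1−3/4)/(3/4), i.e. ρ^K ≤ 0.7143.
Since (3/4)^1 = 0.7500 and (3/4)^2 = 0.5625, the smallest such K is 2.

2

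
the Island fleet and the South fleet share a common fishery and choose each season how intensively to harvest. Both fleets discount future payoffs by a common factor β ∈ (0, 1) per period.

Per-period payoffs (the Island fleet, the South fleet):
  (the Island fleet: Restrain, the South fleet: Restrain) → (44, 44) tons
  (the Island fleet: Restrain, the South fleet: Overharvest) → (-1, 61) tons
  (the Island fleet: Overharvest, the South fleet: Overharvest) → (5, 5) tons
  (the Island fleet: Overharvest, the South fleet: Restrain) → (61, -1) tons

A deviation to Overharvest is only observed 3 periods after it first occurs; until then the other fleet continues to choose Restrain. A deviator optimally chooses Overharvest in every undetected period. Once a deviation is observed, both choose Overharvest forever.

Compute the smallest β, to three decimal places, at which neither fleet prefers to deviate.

0.672

The best deviation is to choose Overharvest for all 3 undetected periods, earning 61 each, then 5 forever once detected.
Deviation value: 61(1−β^3)/(1−β) + 5β^3/(1−β); cooperation value: 44/(1−β).
IC: 44 ≥ 61(1−β^3) + 5β^3 = 61 − 56β^3.
So β^3 ≥ 17/56, giving β ≥ (17/56)^(1/3) ≈ 0.672.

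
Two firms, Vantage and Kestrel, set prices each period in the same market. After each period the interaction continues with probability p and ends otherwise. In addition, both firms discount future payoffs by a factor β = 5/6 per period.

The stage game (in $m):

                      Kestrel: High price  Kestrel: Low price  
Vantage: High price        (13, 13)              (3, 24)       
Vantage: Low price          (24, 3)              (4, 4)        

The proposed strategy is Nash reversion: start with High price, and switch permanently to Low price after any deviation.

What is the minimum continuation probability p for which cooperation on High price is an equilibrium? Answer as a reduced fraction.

Expected continuation weight on next period's payoff is β·p = 5/6·p, which plays the role of the discount factor.
Cooperation requires 5/6·p ≥ (24−13)/(24−4) = 11/20, hence p ≥ 33/50.

33/50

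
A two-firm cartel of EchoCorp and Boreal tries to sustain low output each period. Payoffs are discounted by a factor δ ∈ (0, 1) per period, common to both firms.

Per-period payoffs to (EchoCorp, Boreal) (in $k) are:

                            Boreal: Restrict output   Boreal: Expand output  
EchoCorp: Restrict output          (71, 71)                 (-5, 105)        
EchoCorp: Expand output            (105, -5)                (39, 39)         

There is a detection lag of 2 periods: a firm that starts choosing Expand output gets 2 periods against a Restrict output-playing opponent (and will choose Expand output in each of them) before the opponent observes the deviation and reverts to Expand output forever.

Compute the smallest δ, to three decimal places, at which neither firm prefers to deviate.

The best deviation is to choose Expand output for all 2 undetected periods, earning 105 each, then 39 forever once detected.
Deviation value: 105(1−δ^2)/(1−δ) + 39δ^2/(1−δ); cooperation value: 71/(1−δ).
IC: 71 ≥ 105(1−δ^2) + 39δ^2 = 105 − 66δ^2.
So δ^2 ≥ 34/66 = 17/33, giving δ ≥ (17/33)^(1/2) ≈ 0.718.

0.718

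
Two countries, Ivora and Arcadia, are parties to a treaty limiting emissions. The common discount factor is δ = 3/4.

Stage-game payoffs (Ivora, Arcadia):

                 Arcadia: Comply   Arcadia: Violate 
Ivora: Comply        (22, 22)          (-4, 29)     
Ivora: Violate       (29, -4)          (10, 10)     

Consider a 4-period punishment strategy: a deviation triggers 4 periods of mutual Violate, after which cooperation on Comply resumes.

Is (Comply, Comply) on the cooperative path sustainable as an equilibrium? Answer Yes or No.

Yes

IC: δ+…+δ^4 ≥ (29−22)/(22−10) = 7/12.
At δ = 3/4: partial sum = 2.0508 ≥ 0.5833. Cooperation sustainable.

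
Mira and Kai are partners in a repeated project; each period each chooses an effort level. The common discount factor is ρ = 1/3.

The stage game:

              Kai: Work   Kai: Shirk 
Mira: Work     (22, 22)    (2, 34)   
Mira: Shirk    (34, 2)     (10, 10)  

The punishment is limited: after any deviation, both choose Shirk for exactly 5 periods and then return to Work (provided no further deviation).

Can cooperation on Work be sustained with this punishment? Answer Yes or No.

Comparing payoff streams over the 6 periods until play realigns: cooperate → 22(1+ρ+…+ρ^5); deviate → 34 + 10(ρ+…+ρ^5).
Cooperation is sustained iff (22−10)(ρ+…+ρ^5) ≥ 34−22.
ρ+…+ρ^5 = 1/3·(1−(1/3)^5)/(1−1/3) = 0.4979, and (34−22)/(22−10) = 1.0000.
0.4979 < 1.0000, so cooperation is not sustainable.

No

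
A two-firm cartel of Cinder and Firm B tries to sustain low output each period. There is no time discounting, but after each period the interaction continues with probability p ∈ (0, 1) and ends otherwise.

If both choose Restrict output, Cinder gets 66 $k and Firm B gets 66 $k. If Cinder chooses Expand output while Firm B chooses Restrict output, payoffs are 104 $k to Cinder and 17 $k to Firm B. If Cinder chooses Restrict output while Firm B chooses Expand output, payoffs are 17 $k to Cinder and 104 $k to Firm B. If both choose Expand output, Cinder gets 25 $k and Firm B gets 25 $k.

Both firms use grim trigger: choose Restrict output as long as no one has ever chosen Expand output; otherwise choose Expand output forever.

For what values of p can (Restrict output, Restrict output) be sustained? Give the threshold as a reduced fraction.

38/79

With no time discounting, the continuation probability p plays the role of the discount factor.
Grim-trigger IC: 66/(1−p) ≥ 104 + 25p/(1−p) ⇒ p ≥ (104−66)/(104−25) = 38/79.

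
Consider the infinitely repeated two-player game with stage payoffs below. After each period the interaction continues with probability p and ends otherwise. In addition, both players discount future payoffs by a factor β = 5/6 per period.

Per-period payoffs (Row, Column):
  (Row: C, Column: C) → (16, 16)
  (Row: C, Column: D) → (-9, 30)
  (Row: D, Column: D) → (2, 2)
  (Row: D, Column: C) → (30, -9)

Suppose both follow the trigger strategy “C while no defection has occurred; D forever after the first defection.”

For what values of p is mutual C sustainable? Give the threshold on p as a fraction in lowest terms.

With continuation probability p and discount β, the effective per-period discount factor is βp.
Grim-trigger IC: βp ≥ (30−16)/(30−2) = 1/2.
So p ≥ (1/2)/(5/6) = 3/5.

3/5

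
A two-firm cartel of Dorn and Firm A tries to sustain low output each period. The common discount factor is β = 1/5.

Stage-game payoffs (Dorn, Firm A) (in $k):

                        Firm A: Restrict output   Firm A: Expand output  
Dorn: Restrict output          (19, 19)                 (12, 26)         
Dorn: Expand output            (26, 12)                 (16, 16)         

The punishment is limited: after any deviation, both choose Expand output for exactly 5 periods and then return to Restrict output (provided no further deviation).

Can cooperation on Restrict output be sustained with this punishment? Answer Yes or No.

No

Comparing payoff streams over the 6 periods until play realigns: cooperate → 19(1+β+…+β^5); deviate → 26 + 16(β+…+β^5).
Cooperation is sustained iff (19−16)(β+…+β^5) ≥ 26−19.
β+…+β^5 = 1/5·(1−(1/5)^5)/(1−1/5) = 0.2499, and (26−19)/(19−16) = 2.3333.
0.2499 < 2.3333, so cooperation is not sustainable.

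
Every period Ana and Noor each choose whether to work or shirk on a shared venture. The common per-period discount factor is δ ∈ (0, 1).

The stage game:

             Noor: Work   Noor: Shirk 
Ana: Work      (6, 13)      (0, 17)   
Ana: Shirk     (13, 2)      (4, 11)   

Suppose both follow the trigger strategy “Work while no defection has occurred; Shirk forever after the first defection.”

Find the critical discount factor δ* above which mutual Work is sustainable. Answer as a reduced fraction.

Ana: cooperation gives 6 each period; deviation gives 13 once then 4 forever.
  6/(1−δ) ≥ 13 + 4δ/(1−δ) ⇒ δ ≥ 7/9.
Noor: cooperation gives 13 each period; deviation gives 17 once then 11 forever.
  δ ≥ 4/6 = 2/3.
Both must hold, so the binding constraint is Ana's: δ ≥ 7/9.

7/9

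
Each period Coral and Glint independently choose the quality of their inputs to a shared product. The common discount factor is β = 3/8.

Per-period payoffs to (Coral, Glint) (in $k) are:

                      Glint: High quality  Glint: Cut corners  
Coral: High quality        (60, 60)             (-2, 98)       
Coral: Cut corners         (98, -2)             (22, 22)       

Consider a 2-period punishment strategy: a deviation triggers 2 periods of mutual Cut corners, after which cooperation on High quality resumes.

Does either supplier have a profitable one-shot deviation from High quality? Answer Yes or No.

Yes

Comparing payoff streams over the 3 periods until play realigns: cooperate → 60(1+β+…+β^2); deviate → 98 + 22(β+…+β^2).
Cooperation is sustained iff (60−22)(β+…+β^2) ≥ 98−60.
β+…+β^2 = 3/8·(1−(3/8)^2)/(1−3/8) = 0.5156, and (98−60)/(60−22) = 1.0000.
0.5156 < 1.0000, so cooperation is not sustainable.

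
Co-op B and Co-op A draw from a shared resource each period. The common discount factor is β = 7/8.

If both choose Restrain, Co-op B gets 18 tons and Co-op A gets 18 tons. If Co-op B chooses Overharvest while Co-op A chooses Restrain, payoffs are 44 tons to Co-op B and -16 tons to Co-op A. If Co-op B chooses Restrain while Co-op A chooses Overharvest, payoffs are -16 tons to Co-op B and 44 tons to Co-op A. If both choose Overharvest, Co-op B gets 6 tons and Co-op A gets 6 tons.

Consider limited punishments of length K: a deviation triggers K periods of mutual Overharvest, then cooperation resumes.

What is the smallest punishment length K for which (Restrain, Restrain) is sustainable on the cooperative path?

No profitable deviation requires (18−6)(β+…+β^K) ≥ 44−18, i.e. β+…+β^K ≥ 13/6 ≈ 2.1667.
With β = 7/8, the partial sums are K=1: 0.8750, K=2: 1.6406, K=3: 2.3105.
K = 3 is the first length at which the sum reaches 2.1667.

3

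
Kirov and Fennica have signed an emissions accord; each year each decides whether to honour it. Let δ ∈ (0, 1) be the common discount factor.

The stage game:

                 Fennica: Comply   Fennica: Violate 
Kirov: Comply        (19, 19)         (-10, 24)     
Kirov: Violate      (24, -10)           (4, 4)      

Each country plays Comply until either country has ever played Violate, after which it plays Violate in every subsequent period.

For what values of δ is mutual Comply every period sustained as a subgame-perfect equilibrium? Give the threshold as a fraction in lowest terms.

1/4

19/(1−δ) ≥ 24 + 4δ/(1−δ)
19 ≥ 24 − 20δ
δ ≥ 5/20 = 1/4.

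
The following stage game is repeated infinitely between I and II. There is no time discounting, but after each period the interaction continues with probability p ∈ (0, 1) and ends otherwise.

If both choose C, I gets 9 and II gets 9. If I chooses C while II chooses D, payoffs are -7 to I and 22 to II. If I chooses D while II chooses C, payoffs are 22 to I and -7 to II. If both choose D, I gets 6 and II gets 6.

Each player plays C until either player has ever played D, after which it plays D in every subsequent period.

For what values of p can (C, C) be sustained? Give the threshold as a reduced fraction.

Expected cooperation value is 9 + p·9 + p²·9 + … = 9/(1−p); deviation gives 22 + p·6/(1−p).
9 ≥ 22(1−p) + 6p ⇒ 16p ≥ 13 ⇒ p ≥ 13/16.

13/16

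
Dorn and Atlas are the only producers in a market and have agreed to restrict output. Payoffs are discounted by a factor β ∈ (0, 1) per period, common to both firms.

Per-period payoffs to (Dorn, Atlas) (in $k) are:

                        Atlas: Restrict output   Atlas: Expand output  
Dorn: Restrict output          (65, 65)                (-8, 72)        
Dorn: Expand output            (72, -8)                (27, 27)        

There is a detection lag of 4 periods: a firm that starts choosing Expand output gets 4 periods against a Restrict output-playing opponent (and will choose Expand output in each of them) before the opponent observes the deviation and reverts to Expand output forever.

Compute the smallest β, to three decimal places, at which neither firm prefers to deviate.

Deviating for the 4 undetected periods gains 72−65 = 7 per period over cooperation, then loses 65−27 = 38 per period forever once punishment starts.
Gain: 7(1 + β + … + β^3); loss: 38·β^4/(1−β).
No profitable deviation ⇔ 7(1−β^4) ≤ 38·β^4, i.e. β^4 ≥ 7/(7+38) = 7/45.
Hence β ≥ (7/45)^(1/4) ≈ 0.628.

0.628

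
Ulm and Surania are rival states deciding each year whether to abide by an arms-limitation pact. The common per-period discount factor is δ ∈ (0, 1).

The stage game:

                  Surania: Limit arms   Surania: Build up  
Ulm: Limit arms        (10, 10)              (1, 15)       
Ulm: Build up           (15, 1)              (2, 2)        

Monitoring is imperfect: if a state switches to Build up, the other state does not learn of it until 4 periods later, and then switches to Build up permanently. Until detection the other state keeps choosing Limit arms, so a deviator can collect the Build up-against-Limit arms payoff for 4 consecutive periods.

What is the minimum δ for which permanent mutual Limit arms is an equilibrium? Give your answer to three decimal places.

0.788

Deviating for the 4 undetected periods gains 15−10 = 5 per period over cooperation, then loses 10−2 = 8 per period forever once punishment starts.
Gain: 5(1 + δ + … + δ^3); loss: 8·δ^4/(1−δ).
No profitable deviation ⇔ 5(1−δ^4) ≤ 8·δ^4, i.e. δ^4 ≥ 5/(5+8) = 5/13.
Hence δ ≥ (5/13)^(1/4) ≈ 0.788.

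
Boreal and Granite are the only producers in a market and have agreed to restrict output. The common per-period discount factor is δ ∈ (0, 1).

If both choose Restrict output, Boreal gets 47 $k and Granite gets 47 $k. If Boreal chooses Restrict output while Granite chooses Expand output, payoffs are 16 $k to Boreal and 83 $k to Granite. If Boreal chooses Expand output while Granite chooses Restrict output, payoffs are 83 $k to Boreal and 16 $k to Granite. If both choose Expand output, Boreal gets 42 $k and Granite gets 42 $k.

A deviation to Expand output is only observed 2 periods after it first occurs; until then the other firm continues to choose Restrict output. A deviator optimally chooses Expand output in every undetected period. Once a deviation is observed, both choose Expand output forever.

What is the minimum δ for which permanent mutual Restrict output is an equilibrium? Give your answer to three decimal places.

0.937

A deviator earns 83 for 2 periods, then 42 forever; cooperating earns 47 forever. Multiplying the IC by (1−δ):
47 ≥ 83(1−δ^2) + 42δ^2, so 41·δ^2 ≥ 36 and δ^2 ≥ 36/41.
δ ≥ (36/41)^(1/2) ≈ 0.937.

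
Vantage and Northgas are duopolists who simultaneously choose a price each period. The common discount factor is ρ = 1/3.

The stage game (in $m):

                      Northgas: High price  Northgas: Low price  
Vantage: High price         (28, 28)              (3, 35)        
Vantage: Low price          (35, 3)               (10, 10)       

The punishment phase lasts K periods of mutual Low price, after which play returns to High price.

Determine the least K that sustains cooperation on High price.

2

Need Σ_{k=1}^{K} ρ^k ≥ (35−28)/(28−10) = 0.3889 at ρ = 1/3.
At K = 1 the sum is 0.3333 < 0.3889; at K = 2 it is 0.4444 ≥ 0.3889.
So the minimum punishment length is K = 2.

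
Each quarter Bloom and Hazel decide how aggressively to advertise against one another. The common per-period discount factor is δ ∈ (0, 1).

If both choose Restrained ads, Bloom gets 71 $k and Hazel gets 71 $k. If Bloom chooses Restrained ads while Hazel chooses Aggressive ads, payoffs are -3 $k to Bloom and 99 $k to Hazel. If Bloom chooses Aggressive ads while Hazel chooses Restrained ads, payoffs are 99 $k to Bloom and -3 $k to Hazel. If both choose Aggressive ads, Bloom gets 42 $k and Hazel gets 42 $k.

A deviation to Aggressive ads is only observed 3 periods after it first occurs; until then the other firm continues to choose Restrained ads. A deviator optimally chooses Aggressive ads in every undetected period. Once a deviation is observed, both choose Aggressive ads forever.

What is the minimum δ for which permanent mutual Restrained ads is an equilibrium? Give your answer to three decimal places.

0.789

The best deviation is to choose Aggressive ads for all 3 undetected periods, earning 99 each, then 42 forever once detected.
Deviation value: 99(1−δ^3)/(1−δ) + 42δ^3/(1−δ); cooperation value: 71/(1−δ).
IC: 71 ≥ 99(1−δ^3) + 42δ^3 = 99 − 57δ^3.
So δ^3 ≥ 28/57, giving δ ≥ (28/57)^(1/3) ≈ 0.789.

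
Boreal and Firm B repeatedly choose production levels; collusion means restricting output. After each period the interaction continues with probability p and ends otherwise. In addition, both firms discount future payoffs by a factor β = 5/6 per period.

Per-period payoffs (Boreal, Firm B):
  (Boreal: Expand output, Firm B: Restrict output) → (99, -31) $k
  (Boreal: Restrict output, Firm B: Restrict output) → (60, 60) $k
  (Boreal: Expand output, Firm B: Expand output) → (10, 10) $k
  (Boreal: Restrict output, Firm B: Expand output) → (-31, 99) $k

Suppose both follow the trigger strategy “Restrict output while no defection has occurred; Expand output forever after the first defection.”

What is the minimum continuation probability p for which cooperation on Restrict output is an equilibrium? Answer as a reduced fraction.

Expected continuation weight on next period's payoff is β·p = 5/6·p, which plays the role of the discount factor.
Cooperation requires 5/6·p ≥ (99−60)/(99−10) = 39/89, hence p ≥ 234/445.

234/445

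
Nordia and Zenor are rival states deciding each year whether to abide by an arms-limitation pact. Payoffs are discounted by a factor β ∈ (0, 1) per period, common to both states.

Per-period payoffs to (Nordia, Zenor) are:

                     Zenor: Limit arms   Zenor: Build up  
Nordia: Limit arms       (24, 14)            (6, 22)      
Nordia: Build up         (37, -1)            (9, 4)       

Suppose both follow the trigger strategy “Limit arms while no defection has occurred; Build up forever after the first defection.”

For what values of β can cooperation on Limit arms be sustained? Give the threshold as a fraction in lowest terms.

Nordia: cooperation gives 24 each period; deviation gives 37 once then 9 forever.
  24/(1−β) ≥ 37 + 9β/(1−β) ⇒ β ≥ 13/28.
Zenor: cooperation gives 14 each period; deviation gives 22 once then 4 forever.
  β ≥ 8/18 = 4/9.
Both must hold, so the binding constraint is Nordia's: β ≥ 13/28.

13/28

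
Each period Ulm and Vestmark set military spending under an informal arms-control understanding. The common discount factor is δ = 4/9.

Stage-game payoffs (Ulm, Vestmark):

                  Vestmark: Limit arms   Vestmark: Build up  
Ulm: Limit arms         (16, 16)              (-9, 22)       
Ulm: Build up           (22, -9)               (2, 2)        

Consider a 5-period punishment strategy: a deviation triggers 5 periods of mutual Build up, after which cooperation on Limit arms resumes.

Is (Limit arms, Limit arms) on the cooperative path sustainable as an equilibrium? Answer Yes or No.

Comparing payoff streams over the 6 periods until play realigns: cooperate → 16(1+δ+…+δ^5); deviate → 22 + 2(δ+…+δ^5).
Cooperation is sustained iff (16−2)(δ+…+δ^5) ≥ 22−16.
δ+…+δ^5 = 4/9·(1−(4/9)^5)/(1−4/9) = 0.7861, and (22−16)/(16−2) = 0.4286.
0.7861 ≥ 0.4286, so cooperation is sustainable.

Yes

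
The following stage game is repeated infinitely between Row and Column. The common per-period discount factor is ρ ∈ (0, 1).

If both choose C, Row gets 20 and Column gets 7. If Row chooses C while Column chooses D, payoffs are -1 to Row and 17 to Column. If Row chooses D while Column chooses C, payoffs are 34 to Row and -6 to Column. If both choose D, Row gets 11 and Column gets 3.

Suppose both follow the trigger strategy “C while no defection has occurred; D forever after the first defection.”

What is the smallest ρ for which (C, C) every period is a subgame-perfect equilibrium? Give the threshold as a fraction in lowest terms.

Row: cooperation gives 20 each period; deviation gives 34 once then 11 forever.
  20/(1−ρ) ≥ 34 + 11ρ/(1−ρ) ⇒ ρ ≥ 14/23.
Column: cooperation gives 7 each period; deviation gives 17 once then 3 forever.
  ρ ≥ 10/14 = 5/7.
Both must hold, so the binding constraint is Column's: ρ ≥ 5/7.

5/7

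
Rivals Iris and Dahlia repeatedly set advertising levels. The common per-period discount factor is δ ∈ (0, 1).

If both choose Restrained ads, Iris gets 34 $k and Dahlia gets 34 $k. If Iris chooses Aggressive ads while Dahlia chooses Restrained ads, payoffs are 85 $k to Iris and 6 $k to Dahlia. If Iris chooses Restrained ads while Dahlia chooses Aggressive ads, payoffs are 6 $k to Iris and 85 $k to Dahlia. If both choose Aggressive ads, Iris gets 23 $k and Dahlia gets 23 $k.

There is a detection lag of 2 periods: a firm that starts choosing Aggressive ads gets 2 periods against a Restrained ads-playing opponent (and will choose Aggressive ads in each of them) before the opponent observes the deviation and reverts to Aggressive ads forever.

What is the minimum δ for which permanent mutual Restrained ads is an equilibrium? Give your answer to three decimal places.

A deviator earns 85 for 2 periods, then 23 forever; cooperating earns 34 forever. Multiplying the IC by (1−δ):
34 ≥ 85(1−δ^2) + 23δ^2, so 62·δ^2 ≥ 51 and δ^2 ≥ 51/62.
δ ≥ (51/62)^(1/2) ≈ 0.907.

0.907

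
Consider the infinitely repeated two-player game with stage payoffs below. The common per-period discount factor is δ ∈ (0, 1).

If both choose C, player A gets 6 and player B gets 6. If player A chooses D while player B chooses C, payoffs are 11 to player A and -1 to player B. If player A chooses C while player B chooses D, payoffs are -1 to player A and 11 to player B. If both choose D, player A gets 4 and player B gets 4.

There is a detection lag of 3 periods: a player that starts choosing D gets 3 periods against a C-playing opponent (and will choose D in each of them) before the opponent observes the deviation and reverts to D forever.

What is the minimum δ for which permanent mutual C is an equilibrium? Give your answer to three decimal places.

0.894

Deviating for the 3 undetected periods gains 11−6 = 5 per period over cooperation, then loses 6−4 = 2 per period forever once punishment starts.
Gain: 5(1 + δ + … + δ^2); loss: 2·δ^3/(1−δ).
No profitable deviation ⇔ 5(1−δ^3) ≤ 2·δ^3, i.e. δ^3 ≥ 5/(5+2) = 5/7.
Hence δ ≥ (5/7)^(1/3) ≈ 0.894.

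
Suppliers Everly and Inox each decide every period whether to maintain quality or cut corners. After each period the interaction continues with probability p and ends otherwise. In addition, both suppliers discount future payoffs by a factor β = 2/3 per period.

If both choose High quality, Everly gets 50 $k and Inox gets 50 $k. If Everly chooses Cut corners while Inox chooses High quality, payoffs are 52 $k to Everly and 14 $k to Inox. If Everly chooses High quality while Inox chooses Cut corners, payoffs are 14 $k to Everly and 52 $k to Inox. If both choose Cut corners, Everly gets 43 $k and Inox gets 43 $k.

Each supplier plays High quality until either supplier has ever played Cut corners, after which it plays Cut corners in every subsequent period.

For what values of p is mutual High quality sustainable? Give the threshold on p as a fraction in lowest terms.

With continuation probability p and discount β, the effective per-period discount factor is βp.
Grim-trigger IC: βp ≥ (52−50)/(52−43) = 2/9.
So p ≥ (2/9)/(2/3) = 1/3.

1/3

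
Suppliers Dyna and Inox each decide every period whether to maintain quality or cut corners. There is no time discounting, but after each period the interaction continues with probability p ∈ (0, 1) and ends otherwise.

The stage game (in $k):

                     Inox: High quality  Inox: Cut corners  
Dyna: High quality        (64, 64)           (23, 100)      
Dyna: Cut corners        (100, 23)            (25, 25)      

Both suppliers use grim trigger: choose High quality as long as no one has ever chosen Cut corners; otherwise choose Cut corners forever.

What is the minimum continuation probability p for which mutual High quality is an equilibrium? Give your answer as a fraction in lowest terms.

With no time discounting, the continuation probability p plays the role of the discount factor.
Grim-trigger IC: 64/(1−p) ≥ 100 + 25p/(1−p) ⇒ p ≥ (100−64)/(100−25) = 12/25.

12/25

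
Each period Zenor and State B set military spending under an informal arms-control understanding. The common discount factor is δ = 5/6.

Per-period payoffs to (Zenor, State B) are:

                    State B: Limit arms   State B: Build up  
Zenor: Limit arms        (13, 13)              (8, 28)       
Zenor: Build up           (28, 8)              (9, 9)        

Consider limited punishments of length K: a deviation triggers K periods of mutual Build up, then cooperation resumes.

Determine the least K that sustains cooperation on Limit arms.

8

Need Σ_{k=1}^{K} δ^k ≥ (28−13)/(13−9) = 3.7500 at δ = 5/6.
At K = 7 the sum is 3.6046 < 3.7500; at K = 8 it is 3.8372 ≥ 3.7500.
So the minimum punishment length is K = 8.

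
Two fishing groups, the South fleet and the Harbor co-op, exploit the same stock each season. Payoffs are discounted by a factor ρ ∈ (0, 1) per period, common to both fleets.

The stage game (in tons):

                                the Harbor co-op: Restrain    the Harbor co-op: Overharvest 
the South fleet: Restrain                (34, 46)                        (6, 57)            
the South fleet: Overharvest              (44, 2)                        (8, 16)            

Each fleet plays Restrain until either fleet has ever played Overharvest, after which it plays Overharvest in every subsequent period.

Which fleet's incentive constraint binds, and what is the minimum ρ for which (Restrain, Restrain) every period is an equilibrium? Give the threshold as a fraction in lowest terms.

the South fleet's threshold: (44−34)/(44−8) = 5/18.
the Harbor co-op's threshold: (57−46)/(57−16) = 11/41.
5/18 > 11/41, so the South fleet binds and ρ* = 5/18.

the South fleet; ρ ≥ 5/18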